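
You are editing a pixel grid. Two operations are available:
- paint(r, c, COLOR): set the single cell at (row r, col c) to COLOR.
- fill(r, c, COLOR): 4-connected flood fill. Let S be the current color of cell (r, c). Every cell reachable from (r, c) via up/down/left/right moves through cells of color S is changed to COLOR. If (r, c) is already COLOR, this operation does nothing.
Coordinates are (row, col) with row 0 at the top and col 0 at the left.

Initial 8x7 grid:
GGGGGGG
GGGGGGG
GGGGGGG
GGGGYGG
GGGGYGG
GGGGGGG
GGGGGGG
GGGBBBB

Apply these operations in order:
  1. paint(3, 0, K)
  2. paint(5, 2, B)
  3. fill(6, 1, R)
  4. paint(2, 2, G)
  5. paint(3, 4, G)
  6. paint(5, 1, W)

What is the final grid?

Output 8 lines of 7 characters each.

Answer: RRRRRRR
RRRRRRR
RRGRRRR
KRRRGRR
RRRRYRR
RWBRRRR
RRRRRRR
RRRBBBB

Derivation:
After op 1 paint(3,0,K):
GGGGGGG
GGGGGGG
GGGGGGG
KGGGYGG
GGGGYGG
GGGGGGG
GGGGGGG
GGGBBBB
After op 2 paint(5,2,B):
GGGGGGG
GGGGGGG
GGGGGGG
KGGGYGG
GGGGYGG
GGBGGGG
GGGGGGG
GGGBBBB
After op 3 fill(6,1,R) [48 cells changed]:
RRRRRRR
RRRRRRR
RRRRRRR
KRRRYRR
RRRRYRR
RRBRRRR
RRRRRRR
RRRBBBB
After op 4 paint(2,2,G):
RRRRRRR
RRRRRRR
RRGRRRR
KRRRYRR
RRRRYRR
RRBRRRR
RRRRRRR
RRRBBBB
After op 5 paint(3,4,G):
RRRRRRR
RRRRRRR
RRGRRRR
KRRRGRR
RRRRYRR
RRBRRRR
RRRRRRR
RRRBBBB
After op 6 paint(5,1,W):
RRRRRRR
RRRRRRR
RRGRRRR
KRRRGRR
RRRRYRR
RWBRRRR
RRRRRRR
RRRBBBB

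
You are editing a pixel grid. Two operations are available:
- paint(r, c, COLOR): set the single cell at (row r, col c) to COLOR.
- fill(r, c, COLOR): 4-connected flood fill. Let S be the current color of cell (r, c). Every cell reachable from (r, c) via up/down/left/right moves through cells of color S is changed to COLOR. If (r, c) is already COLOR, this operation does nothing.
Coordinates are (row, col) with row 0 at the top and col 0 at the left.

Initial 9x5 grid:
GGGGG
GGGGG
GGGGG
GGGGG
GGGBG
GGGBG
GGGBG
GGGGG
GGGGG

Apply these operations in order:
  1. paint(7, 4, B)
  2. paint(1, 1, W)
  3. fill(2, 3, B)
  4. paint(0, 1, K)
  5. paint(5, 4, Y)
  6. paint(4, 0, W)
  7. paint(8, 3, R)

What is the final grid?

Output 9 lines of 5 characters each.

Answer: BKBBB
BWBBB
BBBBB
BBBBB
WBBBB
BBBBY
BBBBB
BBBBB
BBBRB

Derivation:
After op 1 paint(7,4,B):
GGGGG
GGGGG
GGGGG
GGGGG
GGGBG
GGGBG
GGGBG
GGGGB
GGGGG
After op 2 paint(1,1,W):
GGGGG
GWGGG
GGGGG
GGGGG
GGGBG
GGGBG
GGGBG
GGGGB
GGGGG
After op 3 fill(2,3,B) [40 cells changed]:
BBBBB
BWBBB
BBBBB
BBBBB
BBBBB
BBBBB
BBBBB
BBBBB
BBBBB
After op 4 paint(0,1,K):
BKBBB
BWBBB
BBBBB
BBBBB
BBBBB
BBBBB
BBBBB
BBBBB
BBBBB
After op 5 paint(5,4,Y):
BKBBB
BWBBB
BBBBB
BBBBB
BBBBB
BBBBY
BBBBB
BBBBB
BBBBB
After op 6 paint(4,0,W):
BKBBB
BWBBB
BBBBB
BBBBB
WBBBB
BBBBY
BBBBB
BBBBB
BBBBB
After op 7 paint(8,3,R):
BKBBB
BWBBB
BBBBB
BBBBB
WBBBB
BBBBY
BBBBB
BBBBB
BBBRB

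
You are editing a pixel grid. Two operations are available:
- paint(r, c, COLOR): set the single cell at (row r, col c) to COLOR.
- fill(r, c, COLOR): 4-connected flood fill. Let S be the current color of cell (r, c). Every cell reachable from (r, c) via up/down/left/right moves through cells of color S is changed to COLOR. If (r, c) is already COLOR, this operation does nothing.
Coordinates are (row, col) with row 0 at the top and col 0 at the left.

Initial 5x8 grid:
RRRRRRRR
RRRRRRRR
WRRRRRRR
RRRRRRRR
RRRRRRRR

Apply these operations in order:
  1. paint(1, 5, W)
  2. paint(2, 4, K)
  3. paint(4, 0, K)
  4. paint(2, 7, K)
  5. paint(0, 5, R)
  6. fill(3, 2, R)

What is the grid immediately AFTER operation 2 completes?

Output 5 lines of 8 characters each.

After op 1 paint(1,5,W):
RRRRRRRR
RRRRRWRR
WRRRRRRR
RRRRRRRR
RRRRRRRR
After op 2 paint(2,4,K):
RRRRRRRR
RRRRRWRR
WRRRKRRR
RRRRRRRR
RRRRRRRR

Answer: RRRRRRRR
RRRRRWRR
WRRRKRRR
RRRRRRRR
RRRRRRRR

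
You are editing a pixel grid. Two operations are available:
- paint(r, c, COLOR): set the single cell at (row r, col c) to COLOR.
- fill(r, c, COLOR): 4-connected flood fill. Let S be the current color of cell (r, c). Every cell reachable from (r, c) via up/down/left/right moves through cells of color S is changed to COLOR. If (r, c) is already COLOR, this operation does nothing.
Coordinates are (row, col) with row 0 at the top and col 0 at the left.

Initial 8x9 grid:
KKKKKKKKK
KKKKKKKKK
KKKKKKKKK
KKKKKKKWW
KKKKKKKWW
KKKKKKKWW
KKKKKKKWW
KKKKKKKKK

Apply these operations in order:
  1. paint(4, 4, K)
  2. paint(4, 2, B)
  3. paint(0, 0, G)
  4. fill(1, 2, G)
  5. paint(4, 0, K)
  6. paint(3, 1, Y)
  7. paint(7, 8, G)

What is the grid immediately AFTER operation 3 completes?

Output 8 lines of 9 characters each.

After op 1 paint(4,4,K):
KKKKKKKKK
KKKKKKKKK
KKKKKKKKK
KKKKKKKWW
KKKKKKKWW
KKKKKKKWW
KKKKKKKWW
KKKKKKKKK
After op 2 paint(4,2,B):
KKKKKKKKK
KKKKKKKKK
KKKKKKKKK
KKKKKKKWW
KKBKKKKWW
KKKKKKKWW
KKKKKKKWW
KKKKKKKKK
After op 3 paint(0,0,G):
GKKKKKKKK
KKKKKKKKK
KKKKKKKKK
KKKKKKKWW
KKBKKKKWW
KKKKKKKWW
KKKKKKKWW
KKKKKKKKK

Answer: GKKKKKKKK
KKKKKKKKK
KKKKKKKKK
KKKKKKKWW
KKBKKKKWW
KKKKKKKWW
KKKKKKKWW
KKKKKKKKK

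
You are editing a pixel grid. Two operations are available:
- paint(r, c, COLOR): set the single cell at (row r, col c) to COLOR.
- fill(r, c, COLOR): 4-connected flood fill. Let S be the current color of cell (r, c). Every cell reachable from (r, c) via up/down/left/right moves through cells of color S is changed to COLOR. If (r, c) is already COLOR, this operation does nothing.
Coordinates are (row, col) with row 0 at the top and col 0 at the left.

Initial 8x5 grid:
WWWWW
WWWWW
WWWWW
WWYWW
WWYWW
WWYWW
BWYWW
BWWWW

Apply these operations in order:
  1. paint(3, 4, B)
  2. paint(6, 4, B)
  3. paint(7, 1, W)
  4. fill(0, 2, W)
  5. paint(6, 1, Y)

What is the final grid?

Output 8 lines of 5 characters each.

Answer: WWWWW
WWWWW
WWWWW
WWYWB
WWYWW
WWYWW
BYYWB
BWWWW

Derivation:
After op 1 paint(3,4,B):
WWWWW
WWWWW
WWWWW
WWYWB
WWYWW
WWYWW
BWYWW
BWWWW
After op 2 paint(6,4,B):
WWWWW
WWWWW
WWWWW
WWYWB
WWYWW
WWYWW
BWYWB
BWWWW
After op 3 paint(7,1,W):
WWWWW
WWWWW
WWWWW
WWYWB
WWYWW
WWYWW
BWYWB
BWWWW
After op 4 fill(0,2,W) [0 cells changed]:
WWWWW
WWWWW
WWWWW
WWYWB
WWYWW
WWYWW
BWYWB
BWWWW
After op 5 paint(6,1,Y):
WWWWW
WWWWW
WWWWW
WWYWB
WWYWW
WWYWW
BYYWB
BWWWW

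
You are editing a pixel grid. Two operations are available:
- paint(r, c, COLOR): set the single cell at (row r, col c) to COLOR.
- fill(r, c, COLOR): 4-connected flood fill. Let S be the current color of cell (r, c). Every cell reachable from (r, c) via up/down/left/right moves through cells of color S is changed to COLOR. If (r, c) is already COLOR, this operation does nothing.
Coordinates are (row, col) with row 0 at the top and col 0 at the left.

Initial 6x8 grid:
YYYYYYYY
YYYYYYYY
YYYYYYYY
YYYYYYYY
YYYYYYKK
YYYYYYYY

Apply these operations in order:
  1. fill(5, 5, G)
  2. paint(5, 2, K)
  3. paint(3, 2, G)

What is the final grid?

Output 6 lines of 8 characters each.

After op 1 fill(5,5,G) [46 cells changed]:
GGGGGGGG
GGGGGGGG
GGGGGGGG
GGGGGGGG
GGGGGGKK
GGGGGGGG
After op 2 paint(5,2,K):
GGGGGGGG
GGGGGGGG
GGGGGGGG
GGGGGGGG
GGGGGGKK
GGKGGGGG
After op 3 paint(3,2,G):
GGGGGGGG
GGGGGGGG
GGGGGGGG
GGGGGGGG
GGGGGGKK
GGKGGGGG

Answer: GGGGGGGG
GGGGGGGG
GGGGGGGG
GGGGGGGG
GGGGGGKK
GGKGGGGG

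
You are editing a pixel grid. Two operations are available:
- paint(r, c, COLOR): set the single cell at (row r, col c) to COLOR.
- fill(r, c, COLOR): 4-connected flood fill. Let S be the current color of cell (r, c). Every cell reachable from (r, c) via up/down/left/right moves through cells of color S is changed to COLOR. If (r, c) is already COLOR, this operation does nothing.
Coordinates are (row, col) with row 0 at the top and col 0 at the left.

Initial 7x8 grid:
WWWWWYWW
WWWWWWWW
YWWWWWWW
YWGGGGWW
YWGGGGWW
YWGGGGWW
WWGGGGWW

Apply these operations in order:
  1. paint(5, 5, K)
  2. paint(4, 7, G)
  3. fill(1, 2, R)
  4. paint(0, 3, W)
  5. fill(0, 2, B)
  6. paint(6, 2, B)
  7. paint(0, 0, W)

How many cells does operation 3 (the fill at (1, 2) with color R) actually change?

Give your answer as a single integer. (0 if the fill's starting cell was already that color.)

After op 1 paint(5,5,K):
WWWWWYWW
WWWWWWWW
YWWWWWWW
YWGGGGWW
YWGGGGWW
YWGGGKWW
WWGGGGWW
After op 2 paint(4,7,G):
WWWWWYWW
WWWWWWWW
YWWWWWWW
YWGGGGWW
YWGGGGWG
YWGGGKWW
WWGGGGWW
After op 3 fill(1,2,R) [34 cells changed]:
RRRRRYRR
RRRRRRRR
YRRRRRRR
YRGGGGRR
YRGGGGRG
YRGGGKRR
RRGGGGRR

Answer: 34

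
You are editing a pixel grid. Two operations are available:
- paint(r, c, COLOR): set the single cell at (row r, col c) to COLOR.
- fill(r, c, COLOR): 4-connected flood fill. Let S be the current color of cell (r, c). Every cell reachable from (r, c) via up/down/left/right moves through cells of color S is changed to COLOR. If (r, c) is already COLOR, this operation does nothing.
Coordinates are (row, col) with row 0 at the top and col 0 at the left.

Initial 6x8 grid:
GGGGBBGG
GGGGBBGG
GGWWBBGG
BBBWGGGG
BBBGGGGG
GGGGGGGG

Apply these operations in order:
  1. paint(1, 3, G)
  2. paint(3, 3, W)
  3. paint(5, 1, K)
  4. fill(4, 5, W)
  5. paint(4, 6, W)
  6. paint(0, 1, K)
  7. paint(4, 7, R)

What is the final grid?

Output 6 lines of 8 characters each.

Answer: GKGGBBWW
GGGGBBWW
GGWWBBWW
BBBWWWWW
BBBWWWWR
GKWWWWWW

Derivation:
After op 1 paint(1,3,G):
GGGGBBGG
GGGGBBGG
GGWWBBGG
BBBWGGGG
BBBGGGGG
GGGGGGGG
After op 2 paint(3,3,W):
GGGGBBGG
GGGGBBGG
GGWWBBGG
BBBWGGGG
BBBGGGGG
GGGGGGGG
After op 3 paint(5,1,K):
GGGGBBGG
GGGGBBGG
GGWWBBGG
BBBWGGGG
BBBGGGGG
GKGGGGGG
After op 4 fill(4,5,W) [21 cells changed]:
GGGGBBWW
GGGGBBWW
GGWWBBWW
BBBWWWWW
BBBWWWWW
GKWWWWWW
After op 5 paint(4,6,W):
GGGGBBWW
GGGGBBWW
GGWWBBWW
BBBWWWWW
BBBWWWWW
GKWWWWWW
After op 6 paint(0,1,K):
GKGGBBWW
GGGGBBWW
GGWWBBWW
BBBWWWWW
BBBWWWWW
GKWWWWWW
After op 7 paint(4,7,R):
GKGGBBWW
GGGGBBWW
GGWWBBWW
BBBWWWWW
BBBWWWWR
GKWWWWWW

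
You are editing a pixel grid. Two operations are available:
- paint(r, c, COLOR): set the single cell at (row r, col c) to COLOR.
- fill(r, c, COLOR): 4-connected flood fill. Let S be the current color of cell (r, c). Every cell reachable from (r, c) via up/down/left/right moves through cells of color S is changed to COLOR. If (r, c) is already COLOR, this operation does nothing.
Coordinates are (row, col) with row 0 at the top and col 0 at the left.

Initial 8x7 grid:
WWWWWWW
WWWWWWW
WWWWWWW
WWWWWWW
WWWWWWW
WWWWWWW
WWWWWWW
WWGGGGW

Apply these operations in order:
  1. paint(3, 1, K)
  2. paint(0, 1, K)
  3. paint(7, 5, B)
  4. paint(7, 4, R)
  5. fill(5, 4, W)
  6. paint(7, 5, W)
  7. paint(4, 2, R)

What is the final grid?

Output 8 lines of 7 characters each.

After op 1 paint(3,1,K):
WWWWWWW
WWWWWWW
WWWWWWW
WKWWWWW
WWWWWWW
WWWWWWW
WWWWWWW
WWGGGGW
After op 2 paint(0,1,K):
WKWWWWW
WWWWWWW
WWWWWWW
WKWWWWW
WWWWWWW
WWWWWWW
WWWWWWW
WWGGGGW
After op 3 paint(7,5,B):
WKWWWWW
WWWWWWW
WWWWWWW
WKWWWWW
WWWWWWW
WWWWWWW
WWWWWWW
WWGGGBW
After op 4 paint(7,4,R):
WKWWWWW
WWWWWWW
WWWWWWW
WKWWWWW
WWWWWWW
WWWWWWW
WWWWWWW
WWGGRBW
After op 5 fill(5,4,W) [0 cells changed]:
WKWWWWW
WWWWWWW
WWWWWWW
WKWWWWW
WWWWWWW
WWWWWWW
WWWWWWW
WWGGRBW
After op 6 paint(7,5,W):
WKWWWWW
WWWWWWW
WWWWWWW
WKWWWWW
WWWWWWW
WWWWWWW
WWWWWWW
WWGGRWW
After op 7 paint(4,2,R):
WKWWWWW
WWWWWWW
WWWWWWW
WKWWWWW
WWRWWWW
WWWWWWW
WWWWWWW
WWGGRWW

Answer: WKWWWWW
WWWWWWW
WWWWWWW
WKWWWWW
WWRWWWW
WWWWWWW
WWWWWWW
WWGGRWW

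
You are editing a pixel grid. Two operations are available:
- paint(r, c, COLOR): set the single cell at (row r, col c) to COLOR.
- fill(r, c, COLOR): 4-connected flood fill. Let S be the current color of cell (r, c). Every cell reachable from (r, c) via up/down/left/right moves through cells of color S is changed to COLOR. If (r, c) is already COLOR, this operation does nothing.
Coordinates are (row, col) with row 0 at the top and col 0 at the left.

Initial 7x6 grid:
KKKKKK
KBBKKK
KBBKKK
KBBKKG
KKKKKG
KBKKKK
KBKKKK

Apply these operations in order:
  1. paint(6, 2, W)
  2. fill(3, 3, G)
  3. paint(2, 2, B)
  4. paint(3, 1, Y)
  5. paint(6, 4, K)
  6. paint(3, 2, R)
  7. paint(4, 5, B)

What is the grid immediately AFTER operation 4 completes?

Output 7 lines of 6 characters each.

After op 1 paint(6,2,W):
KKKKKK
KBBKKK
KBBKKK
KBBKKG
KKKKKG
KBKKKK
KBWKKK
After op 2 fill(3,3,G) [31 cells changed]:
GGGGGG
GBBGGG
GBBGGG
GBBGGG
GGGGGG
GBGGGG
GBWGGG
After op 3 paint(2,2,B):
GGGGGG
GBBGGG
GBBGGG
GBBGGG
GGGGGG
GBGGGG
GBWGGG
After op 4 paint(3,1,Y):
GGGGGG
GBBGGG
GBBGGG
GYBGGG
GGGGGG
GBGGGG
GBWGGG

Answer: GGGGGG
GBBGGG
GBBGGG
GYBGGG
GGGGGG
GBGGGG
GBWGGG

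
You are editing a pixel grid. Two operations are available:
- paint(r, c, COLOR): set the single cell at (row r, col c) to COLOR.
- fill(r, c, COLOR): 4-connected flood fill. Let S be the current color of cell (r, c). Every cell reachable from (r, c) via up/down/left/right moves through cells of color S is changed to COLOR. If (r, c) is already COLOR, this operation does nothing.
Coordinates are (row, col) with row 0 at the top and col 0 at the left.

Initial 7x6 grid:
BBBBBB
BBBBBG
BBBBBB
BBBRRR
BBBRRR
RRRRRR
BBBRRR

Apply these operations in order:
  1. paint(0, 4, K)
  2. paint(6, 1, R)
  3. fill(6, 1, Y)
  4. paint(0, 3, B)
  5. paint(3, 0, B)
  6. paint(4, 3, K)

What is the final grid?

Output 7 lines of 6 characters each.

After op 1 paint(0,4,K):
BBBBKB
BBBBBG
BBBBBB
BBBRRR
BBBRRR
RRRRRR
BBBRRR
After op 2 paint(6,1,R):
BBBBKB
BBBBBG
BBBBBB
BBBRRR
BBBRRR
RRRRRR
BRBRRR
After op 3 fill(6,1,Y) [16 cells changed]:
BBBBKB
BBBBBG
BBBBBB
BBBYYY
BBBYYY
YYYYYY
BYBYYY
After op 4 paint(0,3,B):
BBBBKB
BBBBBG
BBBBBB
BBBYYY
BBBYYY
YYYYYY
BYBYYY
After op 5 paint(3,0,B):
BBBBKB
BBBBBG
BBBBBB
BBBYYY
BBBYYY
YYYYYY
BYBYYY
After op 6 paint(4,3,K):
BBBBKB
BBBBBG
BBBBBB
BBBYYY
BBBKYY
YYYYYY
BYBYYY

Answer: BBBBKB
BBBBBG
BBBBBB
BBBYYY
BBBKYY
YYYYYY
BYBYYY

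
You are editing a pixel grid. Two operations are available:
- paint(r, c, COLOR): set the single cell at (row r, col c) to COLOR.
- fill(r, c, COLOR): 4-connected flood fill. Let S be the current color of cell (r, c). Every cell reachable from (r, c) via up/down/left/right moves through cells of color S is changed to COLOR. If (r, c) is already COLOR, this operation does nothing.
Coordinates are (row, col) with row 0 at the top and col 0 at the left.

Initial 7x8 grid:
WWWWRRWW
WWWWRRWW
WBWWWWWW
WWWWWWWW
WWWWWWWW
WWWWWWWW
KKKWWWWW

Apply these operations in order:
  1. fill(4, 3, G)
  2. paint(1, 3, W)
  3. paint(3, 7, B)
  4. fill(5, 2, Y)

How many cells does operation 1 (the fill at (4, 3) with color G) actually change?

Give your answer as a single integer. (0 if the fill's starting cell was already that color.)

Answer: 48

Derivation:
After op 1 fill(4,3,G) [48 cells changed]:
GGGGRRGG
GGGGRRGG
GBGGGGGG
GGGGGGGG
GGGGGGGG
GGGGGGGG
KKKGGGGG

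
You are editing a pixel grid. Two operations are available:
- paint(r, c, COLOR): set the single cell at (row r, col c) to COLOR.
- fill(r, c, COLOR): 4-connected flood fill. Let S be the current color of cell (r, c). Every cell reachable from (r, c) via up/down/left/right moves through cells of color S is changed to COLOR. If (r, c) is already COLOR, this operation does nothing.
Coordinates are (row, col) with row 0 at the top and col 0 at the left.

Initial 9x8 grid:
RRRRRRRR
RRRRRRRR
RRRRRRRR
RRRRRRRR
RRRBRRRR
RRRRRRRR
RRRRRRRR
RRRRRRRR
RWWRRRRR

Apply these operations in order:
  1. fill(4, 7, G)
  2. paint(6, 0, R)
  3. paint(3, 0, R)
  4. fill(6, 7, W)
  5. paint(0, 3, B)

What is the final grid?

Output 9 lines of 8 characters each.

After op 1 fill(4,7,G) [69 cells changed]:
GGGGGGGG
GGGGGGGG
GGGGGGGG
GGGGGGGG
GGGBGGGG
GGGGGGGG
GGGGGGGG
GGGGGGGG
GWWGGGGG
After op 2 paint(6,0,R):
GGGGGGGG
GGGGGGGG
GGGGGGGG
GGGGGGGG
GGGBGGGG
GGGGGGGG
RGGGGGGG
GGGGGGGG
GWWGGGGG
After op 3 paint(3,0,R):
GGGGGGGG
GGGGGGGG
GGGGGGGG
RGGGGGGG
GGGBGGGG
GGGGGGGG
RGGGGGGG
GGGGGGGG
GWWGGGGG
After op 4 fill(6,7,W) [67 cells changed]:
WWWWWWWW
WWWWWWWW
WWWWWWWW
RWWWWWWW
WWWBWWWW
WWWWWWWW
RWWWWWWW
WWWWWWWW
WWWWWWWW
After op 5 paint(0,3,B):
WWWBWWWW
WWWWWWWW
WWWWWWWW
RWWWWWWW
WWWBWWWW
WWWWWWWW
RWWWWWWW
WWWWWWWW
WWWWWWWW

Answer: WWWBWWWW
WWWWWWWW
WWWWWWWW
RWWWWWWW
WWWBWWWW
WWWWWWWW
RWWWWWWW
WWWWWWWW
WWWWWWWW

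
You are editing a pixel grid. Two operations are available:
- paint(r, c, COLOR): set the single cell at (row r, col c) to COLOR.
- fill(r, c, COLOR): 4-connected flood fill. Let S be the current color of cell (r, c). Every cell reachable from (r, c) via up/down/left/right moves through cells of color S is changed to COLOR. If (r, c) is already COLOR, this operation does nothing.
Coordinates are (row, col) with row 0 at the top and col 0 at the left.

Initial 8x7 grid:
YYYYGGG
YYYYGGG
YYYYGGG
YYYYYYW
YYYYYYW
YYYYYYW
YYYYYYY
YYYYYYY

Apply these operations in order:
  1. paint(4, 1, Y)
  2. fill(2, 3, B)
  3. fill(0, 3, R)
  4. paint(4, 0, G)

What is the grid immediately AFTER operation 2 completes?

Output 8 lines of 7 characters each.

After op 1 paint(4,1,Y):
YYYYGGG
YYYYGGG
YYYYGGG
YYYYYYW
YYYYYYW
YYYYYYW
YYYYYYY
YYYYYYY
After op 2 fill(2,3,B) [44 cells changed]:
BBBBGGG
BBBBGGG
BBBBGGG
BBBBBBW
BBBBBBW
BBBBBBW
BBBBBBB
BBBBBBB

Answer: BBBBGGG
BBBBGGG
BBBBGGG
BBBBBBW
BBBBBBW
BBBBBBW
BBBBBBB
BBBBBBB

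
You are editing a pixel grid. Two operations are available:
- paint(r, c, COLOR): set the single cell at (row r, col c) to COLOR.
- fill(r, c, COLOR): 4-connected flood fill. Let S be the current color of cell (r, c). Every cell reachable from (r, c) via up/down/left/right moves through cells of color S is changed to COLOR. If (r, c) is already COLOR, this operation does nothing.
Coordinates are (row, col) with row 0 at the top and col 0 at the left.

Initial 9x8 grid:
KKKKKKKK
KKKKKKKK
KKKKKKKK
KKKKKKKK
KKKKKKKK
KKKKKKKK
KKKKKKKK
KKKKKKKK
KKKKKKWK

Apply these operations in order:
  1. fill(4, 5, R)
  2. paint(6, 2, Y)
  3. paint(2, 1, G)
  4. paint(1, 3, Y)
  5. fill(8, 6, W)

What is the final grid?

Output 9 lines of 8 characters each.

After op 1 fill(4,5,R) [71 cells changed]:
RRRRRRRR
RRRRRRRR
RRRRRRRR
RRRRRRRR
RRRRRRRR
RRRRRRRR
RRRRRRRR
RRRRRRRR
RRRRRRWR
After op 2 paint(6,2,Y):
RRRRRRRR
RRRRRRRR
RRRRRRRR
RRRRRRRR
RRRRRRRR
RRRRRRRR
RRYRRRRR
RRRRRRRR
RRRRRRWR
After op 3 paint(2,1,G):
RRRRRRRR
RRRRRRRR
RGRRRRRR
RRRRRRRR
RRRRRRRR
RRRRRRRR
RRYRRRRR
RRRRRRRR
RRRRRRWR
After op 4 paint(1,3,Y):
RRRRRRRR
RRRYRRRR
RGRRRRRR
RRRRRRRR
RRRRRRRR
RRRRRRRR
RRYRRRRR
RRRRRRRR
RRRRRRWR
After op 5 fill(8,6,W) [0 cells changed]:
RRRRRRRR
RRRYRRRR
RGRRRRRR
RRRRRRRR
RRRRRRRR
RRRRRRRR
RRYRRRRR
RRRRRRRR
RRRRRRWR

Answer: RRRRRRRR
RRRYRRRR
RGRRRRRR
RRRRRRRR
RRRRRRRR
RRRRRRRR
RRYRRRRR
RRRRRRRR
RRRRRRWR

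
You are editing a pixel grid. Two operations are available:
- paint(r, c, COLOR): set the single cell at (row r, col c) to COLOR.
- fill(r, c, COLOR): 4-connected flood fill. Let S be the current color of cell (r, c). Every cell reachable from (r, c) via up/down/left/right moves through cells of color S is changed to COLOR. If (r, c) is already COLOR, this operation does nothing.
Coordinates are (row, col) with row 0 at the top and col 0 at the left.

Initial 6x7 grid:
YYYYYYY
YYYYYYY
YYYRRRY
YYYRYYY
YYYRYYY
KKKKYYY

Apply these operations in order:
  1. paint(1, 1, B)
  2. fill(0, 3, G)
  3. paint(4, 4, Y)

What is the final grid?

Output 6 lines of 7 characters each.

Answer: GGGGGGG
GBGGGGG
GGGRRRG
GGGRGGG
GGGRYGG
KKKKGGG

Derivation:
After op 1 paint(1,1,B):
YYYYYYY
YBYYYYY
YYYRRRY
YYYRYYY
YYYRYYY
KKKKYYY
After op 2 fill(0,3,G) [32 cells changed]:
GGGGGGG
GBGGGGG
GGGRRRG
GGGRGGG
GGGRGGG
KKKKGGG
After op 3 paint(4,4,Y):
GGGGGGG
GBGGGGG
GGGRRRG
GGGRGGG
GGGRYGG
KKKKGGG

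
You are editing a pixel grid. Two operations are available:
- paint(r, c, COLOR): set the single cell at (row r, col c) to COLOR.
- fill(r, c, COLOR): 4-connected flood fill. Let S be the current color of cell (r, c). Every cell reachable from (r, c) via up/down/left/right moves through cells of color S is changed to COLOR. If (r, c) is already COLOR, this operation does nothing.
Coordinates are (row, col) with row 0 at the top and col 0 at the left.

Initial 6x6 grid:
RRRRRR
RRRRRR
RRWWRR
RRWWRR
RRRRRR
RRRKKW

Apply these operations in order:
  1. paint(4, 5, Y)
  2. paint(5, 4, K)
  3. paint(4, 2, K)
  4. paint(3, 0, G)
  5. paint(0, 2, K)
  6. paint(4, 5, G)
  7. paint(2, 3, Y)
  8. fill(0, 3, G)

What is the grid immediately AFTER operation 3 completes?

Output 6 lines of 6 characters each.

After op 1 paint(4,5,Y):
RRRRRR
RRRRRR
RRWWRR
RRWWRR
RRRRRY
RRRKKW
After op 2 paint(5,4,K):
RRRRRR
RRRRRR
RRWWRR
RRWWRR
RRRRRY
RRRKKW
After op 3 paint(4,2,K):
RRRRRR
RRRRRR
RRWWRR
RRWWRR
RRKRRY
RRRKKW

Answer: RRRRRR
RRRRRR
RRWWRR
RRWWRR
RRKRRY
RRRKKW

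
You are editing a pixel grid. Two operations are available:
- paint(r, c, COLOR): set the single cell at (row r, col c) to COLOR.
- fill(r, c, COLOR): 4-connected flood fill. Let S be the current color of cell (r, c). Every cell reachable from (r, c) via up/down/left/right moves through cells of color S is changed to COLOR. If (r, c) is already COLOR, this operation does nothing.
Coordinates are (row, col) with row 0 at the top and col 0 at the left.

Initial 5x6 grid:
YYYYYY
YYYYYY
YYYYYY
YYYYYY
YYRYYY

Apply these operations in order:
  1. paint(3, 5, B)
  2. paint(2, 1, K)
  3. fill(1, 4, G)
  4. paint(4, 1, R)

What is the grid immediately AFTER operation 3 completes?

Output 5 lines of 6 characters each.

After op 1 paint(3,5,B):
YYYYYY
YYYYYY
YYYYYY
YYYYYB
YYRYYY
After op 2 paint(2,1,K):
YYYYYY
YYYYYY
YKYYYY
YYYYYB
YYRYYY
After op 3 fill(1,4,G) [27 cells changed]:
GGGGGG
GGGGGG
GKGGGG
GGGGGB
GGRGGG

Answer: GGGGGG
GGGGGG
GKGGGG
GGGGGB
GGRGGG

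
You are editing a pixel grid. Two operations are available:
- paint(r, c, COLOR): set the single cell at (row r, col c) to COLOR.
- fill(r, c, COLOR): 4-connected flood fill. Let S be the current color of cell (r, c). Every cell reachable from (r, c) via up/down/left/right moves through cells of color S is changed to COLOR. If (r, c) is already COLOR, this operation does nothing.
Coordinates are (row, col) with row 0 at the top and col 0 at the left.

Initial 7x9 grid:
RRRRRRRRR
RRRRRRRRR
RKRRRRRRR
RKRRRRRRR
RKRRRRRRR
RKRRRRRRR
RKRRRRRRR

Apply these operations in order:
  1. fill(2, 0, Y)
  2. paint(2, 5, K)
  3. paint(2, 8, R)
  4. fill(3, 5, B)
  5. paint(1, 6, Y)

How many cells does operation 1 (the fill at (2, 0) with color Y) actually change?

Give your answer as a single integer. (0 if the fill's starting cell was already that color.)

After op 1 fill(2,0,Y) [58 cells changed]:
YYYYYYYYY
YYYYYYYYY
YKYYYYYYY
YKYYYYYYY
YKYYYYYYY
YKYYYYYYY
YKYYYYYYY

Answer: 58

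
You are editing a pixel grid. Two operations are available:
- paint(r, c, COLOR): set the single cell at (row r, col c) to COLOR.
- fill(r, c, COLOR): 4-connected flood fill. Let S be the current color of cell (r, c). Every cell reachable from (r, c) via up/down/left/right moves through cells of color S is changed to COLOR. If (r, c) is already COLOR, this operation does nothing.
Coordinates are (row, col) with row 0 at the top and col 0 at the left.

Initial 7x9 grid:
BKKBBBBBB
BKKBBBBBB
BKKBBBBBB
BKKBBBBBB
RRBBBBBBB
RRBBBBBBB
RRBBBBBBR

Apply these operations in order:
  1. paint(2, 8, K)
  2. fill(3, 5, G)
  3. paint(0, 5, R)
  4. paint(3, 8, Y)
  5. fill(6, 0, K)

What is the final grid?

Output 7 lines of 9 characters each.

Answer: BKKGGRGGG
BKKGGGGGG
BKKGGGGGK
BKKGGGGGY
KKGGGGGGG
KKGGGGGGG
KKGGGGGGR

Derivation:
After op 1 paint(2,8,K):
BKKBBBBBB
BKKBBBBBB
BKKBBBBBK
BKKBBBBBB
RRBBBBBBB
RRBBBBBBB
RRBBBBBBR
After op 2 fill(3,5,G) [43 cells changed]:
BKKGGGGGG
BKKGGGGGG
BKKGGGGGK
BKKGGGGGG
RRGGGGGGG
RRGGGGGGG
RRGGGGGGR
After op 3 paint(0,5,R):
BKKGGRGGG
BKKGGGGGG
BKKGGGGGK
BKKGGGGGG
RRGGGGGGG
RRGGGGGGG
RRGGGGGGR
After op 4 paint(3,8,Y):
BKKGGRGGG
BKKGGGGGG
BKKGGGGGK
BKKGGGGGY
RRGGGGGGG
RRGGGGGGG
RRGGGGGGR
After op 5 fill(6,0,K) [6 cells changed]:
BKKGGRGGG
BKKGGGGGG
BKKGGGGGK
BKKGGGGGY
KKGGGGGGG
KKGGGGGGG
KKGGGGGGR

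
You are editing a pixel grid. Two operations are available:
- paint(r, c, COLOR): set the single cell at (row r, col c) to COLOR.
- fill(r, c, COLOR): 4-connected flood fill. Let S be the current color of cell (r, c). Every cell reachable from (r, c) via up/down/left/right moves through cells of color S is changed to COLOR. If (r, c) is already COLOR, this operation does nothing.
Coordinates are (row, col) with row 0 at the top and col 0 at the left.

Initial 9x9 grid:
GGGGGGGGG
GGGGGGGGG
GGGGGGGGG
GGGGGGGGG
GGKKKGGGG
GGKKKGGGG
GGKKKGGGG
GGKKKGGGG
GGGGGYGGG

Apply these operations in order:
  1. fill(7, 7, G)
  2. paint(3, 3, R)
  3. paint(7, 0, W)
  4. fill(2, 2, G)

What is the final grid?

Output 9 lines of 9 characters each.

After op 1 fill(7,7,G) [0 cells changed]:
GGGGGGGGG
GGGGGGGGG
GGGGGGGGG
GGGGGGGGG
GGKKKGGGG
GGKKKGGGG
GGKKKGGGG
GGKKKGGGG
GGGGGYGGG
After op 2 paint(3,3,R):
GGGGGGGGG
GGGGGGGGG
GGGGGGGGG
GGGRGGGGG
GGKKKGGGG
GGKKKGGGG
GGKKKGGGG
GGKKKGGGG
GGGGGYGGG
After op 3 paint(7,0,W):
GGGGGGGGG
GGGGGGGGG
GGGGGGGGG
GGGRGGGGG
GGKKKGGGG
GGKKKGGGG
GGKKKGGGG
WGKKKGGGG
GGGGGYGGG
After op 4 fill(2,2,G) [0 cells changed]:
GGGGGGGGG
GGGGGGGGG
GGGGGGGGG
GGGRGGGGG
GGKKKGGGG
GGKKKGGGG
GGKKKGGGG
WGKKKGGGG
GGGGGYGGG

Answer: GGGGGGGGG
GGGGGGGGG
GGGGGGGGG
GGGRGGGGG
GGKKKGGGG
GGKKKGGGG
GGKKKGGGG
WGKKKGGGG
GGGGGYGGG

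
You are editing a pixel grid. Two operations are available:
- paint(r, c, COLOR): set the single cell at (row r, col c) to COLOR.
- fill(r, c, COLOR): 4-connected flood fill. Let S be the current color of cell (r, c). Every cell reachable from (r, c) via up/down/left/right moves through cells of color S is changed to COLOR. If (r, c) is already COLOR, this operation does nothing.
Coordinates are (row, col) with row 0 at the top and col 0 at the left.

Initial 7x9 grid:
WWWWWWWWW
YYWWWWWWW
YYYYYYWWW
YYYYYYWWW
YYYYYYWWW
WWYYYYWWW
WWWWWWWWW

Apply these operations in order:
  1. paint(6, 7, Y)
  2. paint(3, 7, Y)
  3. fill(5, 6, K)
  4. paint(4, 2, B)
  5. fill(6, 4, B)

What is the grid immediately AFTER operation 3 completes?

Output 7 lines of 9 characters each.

After op 1 paint(6,7,Y):
WWWWWWWWW
YYWWWWWWW
YYYYYYWWW
YYYYYYWWW
YYYYYYWWW
WWYYYYWWW
WWWWWWWYW
After op 2 paint(3,7,Y):
WWWWWWWWW
YYWWWWWWW
YYYYYYWWW
YYYYYYWYW
YYYYYYWWW
WWYYYYWWW
WWWWWWWYW
After op 3 fill(5,6,K) [37 cells changed]:
KKKKKKKKK
YYKKKKKKK
YYYYYYKKK
YYYYYYKYK
YYYYYYKKK
KKYYYYKKK
KKKKKKKYK

Answer: KKKKKKKKK
YYKKKKKKK
YYYYYYKKK
YYYYYYKYK
YYYYYYKKK
KKYYYYKKK
KKKKKKKYK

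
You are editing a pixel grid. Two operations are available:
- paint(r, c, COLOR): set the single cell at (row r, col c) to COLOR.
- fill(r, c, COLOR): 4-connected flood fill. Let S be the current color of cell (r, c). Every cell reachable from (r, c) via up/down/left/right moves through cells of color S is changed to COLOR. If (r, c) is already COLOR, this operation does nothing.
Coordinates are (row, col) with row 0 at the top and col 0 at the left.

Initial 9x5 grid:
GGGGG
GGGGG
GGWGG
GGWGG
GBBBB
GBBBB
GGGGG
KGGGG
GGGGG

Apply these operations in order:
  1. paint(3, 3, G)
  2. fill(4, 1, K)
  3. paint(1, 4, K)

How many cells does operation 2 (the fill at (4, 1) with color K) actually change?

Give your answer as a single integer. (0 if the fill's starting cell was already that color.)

After op 1 paint(3,3,G):
GGGGG
GGGGG
GGWGG
GGWGG
GBBBB
GBBBB
GGGGG
KGGGG
GGGGG
After op 2 fill(4,1,K) [8 cells changed]:
GGGGG
GGGGG
GGWGG
GGWGG
GKKKK
GKKKK
GGGGG
KGGGG
GGGGG

Answer: 8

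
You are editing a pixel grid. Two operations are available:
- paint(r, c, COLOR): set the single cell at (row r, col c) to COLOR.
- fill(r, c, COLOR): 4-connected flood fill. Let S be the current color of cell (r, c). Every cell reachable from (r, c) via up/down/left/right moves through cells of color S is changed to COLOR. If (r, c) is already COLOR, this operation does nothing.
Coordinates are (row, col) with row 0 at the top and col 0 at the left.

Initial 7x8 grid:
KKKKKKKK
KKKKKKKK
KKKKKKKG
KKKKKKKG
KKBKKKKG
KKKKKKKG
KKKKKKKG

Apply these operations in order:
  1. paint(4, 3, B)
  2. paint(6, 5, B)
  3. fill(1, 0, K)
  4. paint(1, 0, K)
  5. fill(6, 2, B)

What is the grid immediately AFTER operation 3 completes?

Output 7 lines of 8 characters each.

Answer: KKKKKKKK
KKKKKKKK
KKKKKKKG
KKKKKKKG
KKBBKKKG
KKKKKKKG
KKKKKBKG

Derivation:
After op 1 paint(4,3,B):
KKKKKKKK
KKKKKKKK
KKKKKKKG
KKKKKKKG
KKBBKKKG
KKKKKKKG
KKKKKKKG
After op 2 paint(6,5,B):
KKKKKKKK
KKKKKKKK
KKKKKKKG
KKKKKKKG
KKBBKKKG
KKKKKKKG
KKKKKBKG
After op 3 fill(1,0,K) [0 cells changed]:
KKKKKKKK
KKKKKKKK
KKKKKKKG
KKKKKKKG
KKBBKKKG
KKKKKKKG
KKKKKBKG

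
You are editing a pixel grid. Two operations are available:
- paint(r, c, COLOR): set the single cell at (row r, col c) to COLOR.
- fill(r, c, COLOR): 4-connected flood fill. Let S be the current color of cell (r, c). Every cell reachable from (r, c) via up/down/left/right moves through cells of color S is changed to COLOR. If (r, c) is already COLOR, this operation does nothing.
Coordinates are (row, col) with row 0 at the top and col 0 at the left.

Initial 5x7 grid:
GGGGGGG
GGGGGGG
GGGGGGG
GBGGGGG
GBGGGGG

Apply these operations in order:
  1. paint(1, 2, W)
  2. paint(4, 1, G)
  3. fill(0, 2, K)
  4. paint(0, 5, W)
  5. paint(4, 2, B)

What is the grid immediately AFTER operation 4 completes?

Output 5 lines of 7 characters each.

Answer: KKKKKWK
KKWKKKK
KKKKKKK
KBKKKKK
KKKKKKK

Derivation:
After op 1 paint(1,2,W):
GGGGGGG
GGWGGGG
GGGGGGG
GBGGGGG
GBGGGGG
After op 2 paint(4,1,G):
GGGGGGG
GGWGGGG
GGGGGGG
GBGGGGG
GGGGGGG
After op 3 fill(0,2,K) [33 cells changed]:
KKKKKKK
KKWKKKK
KKKKKKK
KBKKKKK
KKKKKKK
After op 4 paint(0,5,W):
KKKKKWK
KKWKKKK
KKKKKKK
KBKKKKK
KKKKKKK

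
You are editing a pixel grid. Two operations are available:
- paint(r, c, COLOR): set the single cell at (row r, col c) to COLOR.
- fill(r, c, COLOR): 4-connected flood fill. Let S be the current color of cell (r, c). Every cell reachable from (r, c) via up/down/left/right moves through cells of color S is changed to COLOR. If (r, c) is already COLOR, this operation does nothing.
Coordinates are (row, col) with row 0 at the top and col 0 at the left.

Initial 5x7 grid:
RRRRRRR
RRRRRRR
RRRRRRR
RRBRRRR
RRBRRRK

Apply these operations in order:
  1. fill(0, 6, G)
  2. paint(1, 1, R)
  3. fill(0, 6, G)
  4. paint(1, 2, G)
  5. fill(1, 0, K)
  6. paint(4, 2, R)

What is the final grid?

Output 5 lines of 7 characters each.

After op 1 fill(0,6,G) [32 cells changed]:
GGGGGGG
GGGGGGG
GGGGGGG
GGBGGGG
GGBGGGK
After op 2 paint(1,1,R):
GGGGGGG
GRGGGGG
GGGGGGG
GGBGGGG
GGBGGGK
After op 3 fill(0,6,G) [0 cells changed]:
GGGGGGG
GRGGGGG
GGGGGGG
GGBGGGG
GGBGGGK
After op 4 paint(1,2,G):
GGGGGGG
GRGGGGG
GGGGGGG
GGBGGGG
GGBGGGK
After op 5 fill(1,0,K) [31 cells changed]:
KKKKKKK
KRKKKKK
KKKKKKK
KKBKKKK
KKBKKKK
After op 6 paint(4,2,R):
KKKKKKK
KRKKKKK
KKKKKKK
KKBKKKK
KKRKKKK

Answer: KKKKKKK
KRKKKKK
KKKKKKK
KKBKKKK
KKRKKKK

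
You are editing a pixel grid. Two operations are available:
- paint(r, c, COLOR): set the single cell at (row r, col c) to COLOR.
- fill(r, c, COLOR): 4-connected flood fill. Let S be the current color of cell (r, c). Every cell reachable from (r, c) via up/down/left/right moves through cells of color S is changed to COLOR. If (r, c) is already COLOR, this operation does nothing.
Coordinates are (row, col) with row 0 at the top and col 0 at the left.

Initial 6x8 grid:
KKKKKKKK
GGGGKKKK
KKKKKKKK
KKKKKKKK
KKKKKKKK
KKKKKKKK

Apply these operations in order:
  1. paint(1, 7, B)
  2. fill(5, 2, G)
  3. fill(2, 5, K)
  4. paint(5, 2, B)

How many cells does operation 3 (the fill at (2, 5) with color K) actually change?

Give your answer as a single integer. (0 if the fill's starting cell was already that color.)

After op 1 paint(1,7,B):
KKKKKKKK
GGGGKKKB
KKKKKKKK
KKKKKKKK
KKKKKKKK
KKKKKKKK
After op 2 fill(5,2,G) [43 cells changed]:
GGGGGGGG
GGGGGGGB
GGGGGGGG
GGGGGGGG
GGGGGGGG
GGGGGGGG
After op 3 fill(2,5,K) [47 cells changed]:
KKKKKKKK
KKKKKKKB
KKKKKKKK
KKKKKKKK
KKKKKKKK
KKKKKKKK

Answer: 47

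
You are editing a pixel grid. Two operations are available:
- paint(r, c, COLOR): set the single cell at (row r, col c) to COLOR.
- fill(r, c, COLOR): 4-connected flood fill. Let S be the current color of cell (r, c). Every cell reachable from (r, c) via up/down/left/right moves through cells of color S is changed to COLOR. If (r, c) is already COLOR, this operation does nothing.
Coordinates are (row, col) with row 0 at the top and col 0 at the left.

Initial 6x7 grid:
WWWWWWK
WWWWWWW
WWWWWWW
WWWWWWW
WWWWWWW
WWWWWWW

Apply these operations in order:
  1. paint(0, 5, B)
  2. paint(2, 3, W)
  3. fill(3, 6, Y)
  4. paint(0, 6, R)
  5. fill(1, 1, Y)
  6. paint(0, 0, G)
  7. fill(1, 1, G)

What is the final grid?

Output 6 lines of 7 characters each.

After op 1 paint(0,5,B):
WWWWWBK
WWWWWWW
WWWWWWW
WWWWWWW
WWWWWWW
WWWWWWW
After op 2 paint(2,3,W):
WWWWWBK
WWWWWWW
WWWWWWW
WWWWWWW
WWWWWWW
WWWWWWW
After op 3 fill(3,6,Y) [40 cells changed]:
YYYYYBK
YYYYYYY
YYYYYYY
YYYYYYY
YYYYYYY
YYYYYYY
After op 4 paint(0,6,R):
YYYYYBR
YYYYYYY
YYYYYYY
YYYYYYY
YYYYYYY
YYYYYYY
After op 5 fill(1,1,Y) [0 cells changed]:
YYYYYBR
YYYYYYY
YYYYYYY
YYYYYYY
YYYYYYY
YYYYYYY
After op 6 paint(0,0,G):
GYYYYBR
YYYYYYY
YYYYYYY
YYYYYYY
YYYYYYY
YYYYYYY
After op 7 fill(1,1,G) [39 cells changed]:
GGGGGBR
GGGGGGG
GGGGGGG
GGGGGGG
GGGGGGG
GGGGGGG

Answer: GGGGGBR
GGGGGGG
GGGGGGG
GGGGGGG
GGGGGGG
GGGGGGG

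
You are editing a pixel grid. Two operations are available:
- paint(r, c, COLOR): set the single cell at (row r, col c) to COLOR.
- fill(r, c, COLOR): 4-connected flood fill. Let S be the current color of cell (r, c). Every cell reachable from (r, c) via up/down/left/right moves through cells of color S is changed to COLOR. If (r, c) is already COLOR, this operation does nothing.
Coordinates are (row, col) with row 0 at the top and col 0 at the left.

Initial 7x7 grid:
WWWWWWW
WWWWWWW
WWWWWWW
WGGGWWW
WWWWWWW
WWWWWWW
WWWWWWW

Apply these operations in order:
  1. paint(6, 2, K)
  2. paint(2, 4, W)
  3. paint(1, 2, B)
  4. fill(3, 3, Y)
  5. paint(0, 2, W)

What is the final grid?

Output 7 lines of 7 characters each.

After op 1 paint(6,2,K):
WWWWWWW
WWWWWWW
WWWWWWW
WGGGWWW
WWWWWWW
WWWWWWW
WWKWWWW
After op 2 paint(2,4,W):
WWWWWWW
WWWWWWW
WWWWWWW
WGGGWWW
WWWWWWW
WWWWWWW
WWKWWWW
After op 3 paint(1,2,B):
WWWWWWW
WWBWWWW
WWWWWWW
WGGGWWW
WWWWWWW
WWWWWWW
WWKWWWW
After op 4 fill(3,3,Y) [3 cells changed]:
WWWWWWW
WWBWWWW
WWWWWWW
WYYYWWW
WWWWWWW
WWWWWWW
WWKWWWW
After op 5 paint(0,2,W):
WWWWWWW
WWBWWWW
WWWWWWW
WYYYWWW
WWWWWWW
WWWWWWW
WWKWWWW

Answer: WWWWWWW
WWBWWWW
WWWWWWW
WYYYWWW
WWWWWWW
WWWWWWW
WWKWWWW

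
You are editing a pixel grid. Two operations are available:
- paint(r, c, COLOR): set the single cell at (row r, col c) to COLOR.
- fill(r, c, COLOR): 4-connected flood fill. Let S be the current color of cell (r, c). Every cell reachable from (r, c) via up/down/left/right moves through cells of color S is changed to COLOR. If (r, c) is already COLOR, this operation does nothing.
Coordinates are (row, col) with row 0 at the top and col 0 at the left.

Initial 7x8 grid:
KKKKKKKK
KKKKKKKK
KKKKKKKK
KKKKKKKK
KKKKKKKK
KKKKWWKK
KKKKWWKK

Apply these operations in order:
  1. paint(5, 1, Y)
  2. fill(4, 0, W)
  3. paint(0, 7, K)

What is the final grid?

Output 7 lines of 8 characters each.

After op 1 paint(5,1,Y):
KKKKKKKK
KKKKKKKK
KKKKKKKK
KKKKKKKK
KKKKKKKK
KYKKWWKK
KKKKWWKK
After op 2 fill(4,0,W) [51 cells changed]:
WWWWWWWW
WWWWWWWW
WWWWWWWW
WWWWWWWW
WWWWWWWW
WYWWWWWW
WWWWWWWW
After op 3 paint(0,7,K):
WWWWWWWK
WWWWWWWW
WWWWWWWW
WWWWWWWW
WWWWWWWW
WYWWWWWW
WWWWWWWW

Answer: WWWWWWWK
WWWWWWWW
WWWWWWWW
WWWWWWWW
WWWWWWWW
WYWWWWWW
WWWWWWWW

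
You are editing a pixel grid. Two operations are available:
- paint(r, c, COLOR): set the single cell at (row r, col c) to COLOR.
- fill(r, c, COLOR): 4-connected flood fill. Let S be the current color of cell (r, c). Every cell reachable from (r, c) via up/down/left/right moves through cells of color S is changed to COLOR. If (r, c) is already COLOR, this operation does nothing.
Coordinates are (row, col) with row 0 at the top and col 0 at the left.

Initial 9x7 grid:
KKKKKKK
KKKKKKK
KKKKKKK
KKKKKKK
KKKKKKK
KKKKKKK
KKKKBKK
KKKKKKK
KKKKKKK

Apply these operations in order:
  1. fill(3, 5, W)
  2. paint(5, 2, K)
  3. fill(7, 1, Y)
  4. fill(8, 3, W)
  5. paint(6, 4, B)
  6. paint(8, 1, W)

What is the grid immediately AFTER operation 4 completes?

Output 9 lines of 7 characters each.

After op 1 fill(3,5,W) [62 cells changed]:
WWWWWWW
WWWWWWW
WWWWWWW
WWWWWWW
WWWWWWW
WWWWWWW
WWWWBWW
WWWWWWW
WWWWWWW
After op 2 paint(5,2,K):
WWWWWWW
WWWWWWW
WWWWWWW
WWWWWWW
WWWWWWW
WWKWWWW
WWWWBWW
WWWWWWW
WWWWWWW
After op 3 fill(7,1,Y) [61 cells changed]:
YYYYYYY
YYYYYYY
YYYYYYY
YYYYYYY
YYYYYYY
YYKYYYY
YYYYBYY
YYYYYYY
YYYYYYY
After op 4 fill(8,3,W) [61 cells changed]:
WWWWWWW
WWWWWWW
WWWWWWW
WWWWWWW
WWWWWWW
WWKWWWW
WWWWBWW
WWWWWWW
WWWWWWW

Answer: WWWWWWW
WWWWWWW
WWWWWWW
WWWWWWW
WWWWWWW
WWKWWWW
WWWWBWW
WWWWWWW
WWWWWWW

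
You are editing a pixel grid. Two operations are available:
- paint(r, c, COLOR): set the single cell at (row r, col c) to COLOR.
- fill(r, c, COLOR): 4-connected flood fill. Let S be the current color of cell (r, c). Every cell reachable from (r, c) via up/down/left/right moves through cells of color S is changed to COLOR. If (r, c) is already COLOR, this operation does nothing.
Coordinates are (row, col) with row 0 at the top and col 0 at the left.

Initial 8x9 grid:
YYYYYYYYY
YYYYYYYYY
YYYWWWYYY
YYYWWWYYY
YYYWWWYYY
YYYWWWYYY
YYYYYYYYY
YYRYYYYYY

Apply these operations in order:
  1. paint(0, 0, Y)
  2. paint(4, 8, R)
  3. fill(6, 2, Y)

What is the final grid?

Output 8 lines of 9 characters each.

After op 1 paint(0,0,Y):
YYYYYYYYY
YYYYYYYYY
YYYWWWYYY
YYYWWWYYY
YYYWWWYYY
YYYWWWYYY
YYYYYYYYY
YYRYYYYYY
After op 2 paint(4,8,R):
YYYYYYYYY
YYYYYYYYY
YYYWWWYYY
YYYWWWYYY
YYYWWWYYR
YYYWWWYYY
YYYYYYYYY
YYRYYYYYY
After op 3 fill(6,2,Y) [0 cells changed]:
YYYYYYYYY
YYYYYYYYY
YYYWWWYYY
YYYWWWYYY
YYYWWWYYR
YYYWWWYYY
YYYYYYYYY
YYRYYYYYY

Answer: YYYYYYYYY
YYYYYYYYY
YYYWWWYYY
YYYWWWYYY
YYYWWWYYR
YYYWWWYYY
YYYYYYYYY
YYRYYYYYY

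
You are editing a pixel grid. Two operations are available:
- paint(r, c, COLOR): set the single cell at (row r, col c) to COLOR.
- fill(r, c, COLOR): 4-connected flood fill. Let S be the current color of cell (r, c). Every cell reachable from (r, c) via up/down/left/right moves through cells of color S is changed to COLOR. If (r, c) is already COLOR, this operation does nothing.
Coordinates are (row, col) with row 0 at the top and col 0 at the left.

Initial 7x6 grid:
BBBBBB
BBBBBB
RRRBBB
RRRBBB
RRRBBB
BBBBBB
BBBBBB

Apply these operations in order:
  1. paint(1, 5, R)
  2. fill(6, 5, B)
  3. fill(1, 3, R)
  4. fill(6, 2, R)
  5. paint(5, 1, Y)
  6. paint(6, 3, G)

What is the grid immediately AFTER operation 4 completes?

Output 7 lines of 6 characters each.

After op 1 paint(1,5,R):
BBBBBB
BBBBBR
RRRBBB
RRRBBB
RRRBBB
BBBBBB
BBBBBB
After op 2 fill(6,5,B) [0 cells changed]:
BBBBBB
BBBBBR
RRRBBB
RRRBBB
RRRBBB
BBBBBB
BBBBBB
After op 3 fill(1,3,R) [32 cells changed]:
RRRRRR
RRRRRR
RRRRRR
RRRRRR
RRRRRR
RRRRRR
RRRRRR
After op 4 fill(6,2,R) [0 cells changed]:
RRRRRR
RRRRRR
RRRRRR
RRRRRR
RRRRRR
RRRRRR
RRRRRR

Answer: RRRRRR
RRRRRR
RRRRRR
RRRRRR
RRRRRR
RRRRRR
RRRRRR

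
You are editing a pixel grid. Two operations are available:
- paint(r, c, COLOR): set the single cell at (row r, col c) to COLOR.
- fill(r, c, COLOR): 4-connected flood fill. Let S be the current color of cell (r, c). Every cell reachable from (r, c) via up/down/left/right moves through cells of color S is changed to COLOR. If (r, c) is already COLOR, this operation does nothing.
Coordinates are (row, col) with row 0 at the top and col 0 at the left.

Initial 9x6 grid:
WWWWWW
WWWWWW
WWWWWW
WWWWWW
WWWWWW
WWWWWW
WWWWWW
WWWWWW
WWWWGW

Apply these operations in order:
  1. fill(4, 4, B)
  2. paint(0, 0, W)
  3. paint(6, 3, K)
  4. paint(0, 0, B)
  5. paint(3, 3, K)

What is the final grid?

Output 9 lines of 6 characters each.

Answer: BBBBBB
BBBBBB
BBBBBB
BBBKBB
BBBBBB
BBBBBB
BBBKBB
BBBBBB
BBBBGB

Derivation:
After op 1 fill(4,4,B) [53 cells changed]:
BBBBBB
BBBBBB
BBBBBB
BBBBBB
BBBBBB
BBBBBB
BBBBBB
BBBBBB
BBBBGB
After op 2 paint(0,0,W):
WBBBBB
BBBBBB
BBBBBB
BBBBBB
BBBBBB
BBBBBB
BBBBBB
BBBBBB
BBBBGB
After op 3 paint(6,3,K):
WBBBBB
BBBBBB
BBBBBB
BBBBBB
BBBBBB
BBBBBB
BBBKBB
BBBBBB
BBBBGB
After op 4 paint(0,0,B):
BBBBBB
BBBBBB
BBBBBB
BBBBBB
BBBBBB
BBBBBB
BBBKBB
BBBBBB
BBBBGB
After op 5 paint(3,3,K):
BBBBBB
BBBBBB
BBBBBB
BBBKBB
BBBBBB
BBBBBB
BBBKBB
BBBBBB
BBBBGB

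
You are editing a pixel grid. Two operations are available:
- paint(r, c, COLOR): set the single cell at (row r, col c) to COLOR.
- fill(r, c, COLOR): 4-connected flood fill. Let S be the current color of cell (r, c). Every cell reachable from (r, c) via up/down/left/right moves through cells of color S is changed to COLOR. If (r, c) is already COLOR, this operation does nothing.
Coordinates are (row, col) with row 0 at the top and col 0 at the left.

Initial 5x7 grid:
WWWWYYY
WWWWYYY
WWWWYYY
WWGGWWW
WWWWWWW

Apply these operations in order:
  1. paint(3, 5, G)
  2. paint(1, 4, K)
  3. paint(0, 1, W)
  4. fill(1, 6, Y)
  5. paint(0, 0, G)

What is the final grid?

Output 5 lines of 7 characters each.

Answer: GWWWYYY
WWWWKYY
WWWWYYY
WWGGWGW
WWWWWWW

Derivation:
After op 1 paint(3,5,G):
WWWWYYY
WWWWYYY
WWWWYYY
WWGGWGW
WWWWWWW
After op 2 paint(1,4,K):
WWWWYYY
WWWWKYY
WWWWYYY
WWGGWGW
WWWWWWW
After op 3 paint(0,1,W):
WWWWYYY
WWWWKYY
WWWWYYY
WWGGWGW
WWWWWWW
After op 4 fill(1,6,Y) [0 cells changed]:
WWWWYYY
WWWWKYY
WWWWYYY
WWGGWGW
WWWWWWW
After op 5 paint(0,0,G):
GWWWYYY
WWWWKYY
WWWWYYY
WWGGWGW
WWWWWWW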